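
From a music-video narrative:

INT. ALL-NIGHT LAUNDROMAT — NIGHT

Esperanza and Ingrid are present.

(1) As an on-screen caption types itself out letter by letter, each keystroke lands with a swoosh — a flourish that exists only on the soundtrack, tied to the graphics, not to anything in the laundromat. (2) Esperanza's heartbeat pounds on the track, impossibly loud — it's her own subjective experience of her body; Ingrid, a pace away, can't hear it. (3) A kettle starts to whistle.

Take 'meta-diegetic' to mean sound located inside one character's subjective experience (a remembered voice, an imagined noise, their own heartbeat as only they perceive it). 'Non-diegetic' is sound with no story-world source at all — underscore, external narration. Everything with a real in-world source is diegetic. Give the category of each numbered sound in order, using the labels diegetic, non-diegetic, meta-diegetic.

non-diegetic, meta-diegetic, diegetic

Sound (1): the caption isn't part of the story world, so neither is the sound tied to it, so non-diegetic.
(2) is meta-diegetic: it's Esperanza's internal bodily sensation rendered as sound; only Esperanza 'hears' it.
Sound (3): an in-world source (a kettle); characters could hear it, so diegetic.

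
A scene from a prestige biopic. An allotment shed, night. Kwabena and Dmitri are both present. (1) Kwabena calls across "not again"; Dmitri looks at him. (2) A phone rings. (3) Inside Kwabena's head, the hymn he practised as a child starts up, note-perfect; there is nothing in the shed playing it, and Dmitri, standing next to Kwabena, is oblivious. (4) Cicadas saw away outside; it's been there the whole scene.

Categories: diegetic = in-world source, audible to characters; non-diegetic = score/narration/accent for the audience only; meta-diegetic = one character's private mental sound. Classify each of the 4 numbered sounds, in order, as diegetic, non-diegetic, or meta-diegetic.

Sound (1): spoken by a character present in the story world, so diegetic.
(2) is diegetic: an in-world source (a phone); characters could hear it.
Sound (3): the music is a memory playing inside Kwabena's mind alone; no real-world source, Dmitri can't hear it, so meta-diegetic.
(4) it's the actual ambient sound of the location → diegetic.

diegetic, diegetic, meta-diegetic, diegetic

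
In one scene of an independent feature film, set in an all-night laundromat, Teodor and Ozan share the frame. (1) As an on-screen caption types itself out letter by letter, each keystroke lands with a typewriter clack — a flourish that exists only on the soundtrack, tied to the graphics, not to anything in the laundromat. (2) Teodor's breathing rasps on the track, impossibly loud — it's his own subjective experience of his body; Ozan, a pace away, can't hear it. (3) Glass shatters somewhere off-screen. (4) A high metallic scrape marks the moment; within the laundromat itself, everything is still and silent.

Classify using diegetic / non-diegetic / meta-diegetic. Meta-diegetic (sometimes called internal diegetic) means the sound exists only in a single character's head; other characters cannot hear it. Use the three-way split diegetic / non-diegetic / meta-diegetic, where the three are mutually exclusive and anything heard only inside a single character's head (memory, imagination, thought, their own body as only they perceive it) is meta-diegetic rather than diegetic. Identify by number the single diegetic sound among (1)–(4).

3

Sound (1): sound married to a title/caption — outside the diegesis by definition, so non-diegetic.
(2) is meta-diegetic: a subjective body sound — Teodor's private perception, inaudible to Ozan.
(3) the sound comes from glass physically present in the location → diegetic.
(4) is non-diegetic: it's a sound-design accent with no in-world source; no one in the scene can hear it.
Only (3) is diegetic.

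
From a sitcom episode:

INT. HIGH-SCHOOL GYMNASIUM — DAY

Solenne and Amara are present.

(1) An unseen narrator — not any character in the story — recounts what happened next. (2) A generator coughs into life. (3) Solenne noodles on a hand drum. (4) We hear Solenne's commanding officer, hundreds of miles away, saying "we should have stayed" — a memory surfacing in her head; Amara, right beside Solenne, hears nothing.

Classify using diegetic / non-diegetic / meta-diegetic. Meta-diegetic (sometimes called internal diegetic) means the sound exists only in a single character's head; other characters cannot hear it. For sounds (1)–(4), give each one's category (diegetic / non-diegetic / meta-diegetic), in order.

non-diegetic, diegetic, diegetic, meta-diegetic

(1) is non-diegetic: the narrator exists outside the story world, addressing only the audience.
(2) an in-world source (a generator); characters could hear it → diegetic.
(3) is diegetic: Solenne is producing the music live, in the story world.
(4) the voice is a memory playing only inside Solenne's mind; Amara can't hear it → meta-diegetic.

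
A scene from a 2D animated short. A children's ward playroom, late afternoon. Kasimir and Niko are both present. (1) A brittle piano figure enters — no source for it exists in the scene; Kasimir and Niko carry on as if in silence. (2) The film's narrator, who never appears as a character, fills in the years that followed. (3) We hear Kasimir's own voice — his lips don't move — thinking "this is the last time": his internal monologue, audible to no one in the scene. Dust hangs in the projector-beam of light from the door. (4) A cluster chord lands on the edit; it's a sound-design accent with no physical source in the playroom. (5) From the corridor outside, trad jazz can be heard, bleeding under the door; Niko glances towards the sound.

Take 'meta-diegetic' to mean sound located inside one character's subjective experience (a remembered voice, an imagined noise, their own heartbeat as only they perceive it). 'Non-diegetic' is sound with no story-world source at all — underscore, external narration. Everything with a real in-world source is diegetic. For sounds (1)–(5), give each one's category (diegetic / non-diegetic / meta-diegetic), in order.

non-diegetic, non-diegetic, meta-diegetic, non-diegetic, diegetic

Sound (1): it has no source in the story world and no character can hear it — it's underscore, so non-diegetic.
(2) is non-diegetic: commentary laid over the scene from outside the fiction.
(3) it's Kasimir's unspoken thought, heard only by the audience via his subjectivity → meta-diegetic.
(4) it's a sound-design accent with no in-world source; no one in the scene can hear it → non-diegetic.
(5) is diegetic: off-screen diegetic: the source is out of frame but still in the story's space.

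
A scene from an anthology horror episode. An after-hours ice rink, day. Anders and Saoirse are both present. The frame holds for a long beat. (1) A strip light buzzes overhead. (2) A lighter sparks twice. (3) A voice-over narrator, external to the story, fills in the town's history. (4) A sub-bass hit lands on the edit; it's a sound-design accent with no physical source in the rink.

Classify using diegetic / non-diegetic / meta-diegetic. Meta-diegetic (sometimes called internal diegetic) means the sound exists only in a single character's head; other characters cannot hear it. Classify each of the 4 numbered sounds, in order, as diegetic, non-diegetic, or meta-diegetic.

diegetic, diegetic, non-diegetic, non-diegetic

Sound (1): ambient/room sound belonging to the story's physical space, so diegetic.
(2) the sound comes from a lighter physically present in the location → diegetic.
(3) the narrator exists outside the story world, addressing only the audience → non-diegetic.
(4) it's a sound-design accent with no in-world source; no one in the scene can hear it → non-diegetic.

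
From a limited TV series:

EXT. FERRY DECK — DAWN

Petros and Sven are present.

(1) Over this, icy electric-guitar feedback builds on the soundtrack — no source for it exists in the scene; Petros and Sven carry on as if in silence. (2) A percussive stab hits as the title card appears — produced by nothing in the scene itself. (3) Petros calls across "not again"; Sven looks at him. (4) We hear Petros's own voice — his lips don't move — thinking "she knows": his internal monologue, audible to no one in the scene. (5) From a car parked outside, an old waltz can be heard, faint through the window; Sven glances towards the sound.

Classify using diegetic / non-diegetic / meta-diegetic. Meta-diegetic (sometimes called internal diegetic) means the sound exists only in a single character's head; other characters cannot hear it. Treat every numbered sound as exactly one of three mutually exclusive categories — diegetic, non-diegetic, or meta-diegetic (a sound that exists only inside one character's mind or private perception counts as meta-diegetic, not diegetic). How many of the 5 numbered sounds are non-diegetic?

(1) it has no source in the story world and no character can hear it — it's underscore → non-diegetic.
(2) is non-diegetic: nothing in the scene produces it; it's an accent added for the audience.
(3) spoken by a character present in the story world → diegetic.
(4) it's Petros's unspoken thought, heard only by the audience via his subjectivity → meta-diegetic.
Sound (5): the music has an off-screen but real-world source and a character hears it, so diegetic.
So 2 of the 5 are non-diegetic: (1), (2).

2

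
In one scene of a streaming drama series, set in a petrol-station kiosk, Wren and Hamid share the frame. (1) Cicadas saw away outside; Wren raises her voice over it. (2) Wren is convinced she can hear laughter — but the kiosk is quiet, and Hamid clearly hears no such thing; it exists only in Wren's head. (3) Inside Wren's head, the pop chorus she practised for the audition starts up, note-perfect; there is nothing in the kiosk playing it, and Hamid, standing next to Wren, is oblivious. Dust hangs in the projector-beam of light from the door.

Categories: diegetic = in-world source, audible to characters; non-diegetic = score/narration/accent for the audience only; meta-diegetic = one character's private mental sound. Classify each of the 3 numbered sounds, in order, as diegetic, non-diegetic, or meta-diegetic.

(1) ambient/room sound belonging to the story's physical space → diegetic.
(2) is meta-diegetic: subjective to Wren: the kiosk is silent and Hamid hears nothing.
(3) the music is a memory playing inside Wren's mind alone; no real-world source, Hamid can't hear it → meta-diegetic.

diegetic, meta-diegetic, meta-diegetic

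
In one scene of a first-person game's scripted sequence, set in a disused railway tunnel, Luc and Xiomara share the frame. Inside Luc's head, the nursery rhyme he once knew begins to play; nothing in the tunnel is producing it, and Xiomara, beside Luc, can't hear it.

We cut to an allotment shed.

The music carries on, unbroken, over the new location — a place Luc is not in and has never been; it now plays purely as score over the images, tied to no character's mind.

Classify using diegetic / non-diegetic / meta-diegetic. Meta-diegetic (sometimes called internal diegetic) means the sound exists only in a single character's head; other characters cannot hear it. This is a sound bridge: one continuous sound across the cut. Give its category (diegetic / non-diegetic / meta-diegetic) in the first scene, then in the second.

meta-diegetic, non-diegetic

Scene one: the music exists only inside Luc's mind; Xiomara can't hear it → meta-diegetic.
Scene two: it's detached from Luc entirely and plays over unrelated images with no in-world source — conventional underscore → non-diegetic.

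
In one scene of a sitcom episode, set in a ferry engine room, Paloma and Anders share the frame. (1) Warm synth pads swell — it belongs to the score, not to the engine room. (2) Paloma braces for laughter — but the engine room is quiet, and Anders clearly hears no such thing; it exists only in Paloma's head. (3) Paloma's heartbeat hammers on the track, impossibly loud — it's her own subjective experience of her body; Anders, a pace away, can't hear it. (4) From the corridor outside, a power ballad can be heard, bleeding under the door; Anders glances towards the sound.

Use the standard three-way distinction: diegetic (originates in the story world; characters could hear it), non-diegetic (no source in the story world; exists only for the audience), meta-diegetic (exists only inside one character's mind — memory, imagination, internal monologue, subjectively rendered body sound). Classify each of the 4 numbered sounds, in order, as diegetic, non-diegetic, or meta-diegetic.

non-diegetic, meta-diegetic, meta-diegetic, diegetic

(1) is non-diegetic: nothing in the engine room produces it and the characters don't hear it — pure soundtrack.
Sound (2): subjective to Paloma: the engine room is silent and Anders hears nothing, so meta-diegetic.
(3) a subjective body sound — Paloma's private perception, inaudible to Anders → meta-diegetic.
(4) is diegetic: off-screen diegetic: the source is out of frame but still in the story's space.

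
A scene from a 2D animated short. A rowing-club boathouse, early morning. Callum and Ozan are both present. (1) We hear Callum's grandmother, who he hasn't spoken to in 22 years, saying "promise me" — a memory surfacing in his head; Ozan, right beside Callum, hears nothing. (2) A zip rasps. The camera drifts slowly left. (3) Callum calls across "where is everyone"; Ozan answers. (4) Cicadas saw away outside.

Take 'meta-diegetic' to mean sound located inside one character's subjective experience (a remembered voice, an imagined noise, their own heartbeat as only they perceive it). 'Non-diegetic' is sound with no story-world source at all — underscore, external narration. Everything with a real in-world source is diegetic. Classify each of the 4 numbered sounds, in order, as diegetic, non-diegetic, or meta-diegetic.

(1) is meta-diegetic: a remembered line, private to Callum — not present in the room, not audible to Ozan.
(2) an in-world source (a zip); characters could hear it → diegetic.
(3) is diegetic: Callum is a character speaking aloud in the scene.
(4) it's the actual ambient sound of the location → diegetic.

meta-diegetic, diegetic, diegetic, diegetic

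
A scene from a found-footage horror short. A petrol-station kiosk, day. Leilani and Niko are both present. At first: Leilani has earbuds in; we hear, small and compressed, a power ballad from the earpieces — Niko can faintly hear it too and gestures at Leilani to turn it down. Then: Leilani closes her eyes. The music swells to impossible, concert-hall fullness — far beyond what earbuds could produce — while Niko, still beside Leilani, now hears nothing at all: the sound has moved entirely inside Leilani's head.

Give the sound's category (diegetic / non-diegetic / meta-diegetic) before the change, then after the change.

Before the change: the earbuds are a physical source both characters can hear → diegetic.
After the change: the music now exists only as Leilani's subjective experience; Niko can no longer hear it → meta-diegetic.

diegetic, meta-diegetic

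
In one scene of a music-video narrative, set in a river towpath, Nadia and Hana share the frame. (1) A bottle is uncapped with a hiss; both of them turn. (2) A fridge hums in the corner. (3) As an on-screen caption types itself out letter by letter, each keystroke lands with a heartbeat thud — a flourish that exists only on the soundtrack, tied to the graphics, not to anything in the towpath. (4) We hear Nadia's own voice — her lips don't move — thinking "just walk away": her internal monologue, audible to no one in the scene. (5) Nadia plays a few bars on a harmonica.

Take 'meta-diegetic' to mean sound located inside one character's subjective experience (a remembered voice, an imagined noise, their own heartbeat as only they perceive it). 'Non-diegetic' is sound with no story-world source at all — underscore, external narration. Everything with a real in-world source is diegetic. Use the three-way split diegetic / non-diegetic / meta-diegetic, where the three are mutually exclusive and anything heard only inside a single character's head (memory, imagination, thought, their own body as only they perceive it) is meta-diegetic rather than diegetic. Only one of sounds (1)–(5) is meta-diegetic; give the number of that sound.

(1) a bottle is a real object/event in the scene's world → diegetic.
(2) ambient/room sound belonging to the story's physical space → diegetic.
(3) is non-diegetic: it accompanies on-screen graphics, not anything inside the story world.
(4) internal monologue — inside Nadia's mind, not spoken into the scene → meta-diegetic.
(5) Nadia is producing the music live, in the story world → diegetic.
Only (4) is meta-diegetic.

4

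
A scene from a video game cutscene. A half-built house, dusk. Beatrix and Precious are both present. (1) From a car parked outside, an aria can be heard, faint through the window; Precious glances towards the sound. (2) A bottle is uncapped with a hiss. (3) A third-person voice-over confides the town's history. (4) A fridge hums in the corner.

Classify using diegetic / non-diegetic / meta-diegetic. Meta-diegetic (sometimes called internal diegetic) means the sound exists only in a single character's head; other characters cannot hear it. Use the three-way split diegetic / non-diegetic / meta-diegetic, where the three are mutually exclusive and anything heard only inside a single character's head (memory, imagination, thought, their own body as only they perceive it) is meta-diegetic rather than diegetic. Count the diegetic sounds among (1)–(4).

Sound (1): it's coming from a car parked outside — a location within the story world — and Precious reacts, so diegetic.
(2) the sound comes from a bottle physically present in the location → diegetic.
(3) is non-diegetic: the narrator exists outside the story world, addressing only the audience.
Sound (4): it's the actual ambient sound of the location, so diegetic.
Diegetic: (1), (2), (4) — that's 3.

3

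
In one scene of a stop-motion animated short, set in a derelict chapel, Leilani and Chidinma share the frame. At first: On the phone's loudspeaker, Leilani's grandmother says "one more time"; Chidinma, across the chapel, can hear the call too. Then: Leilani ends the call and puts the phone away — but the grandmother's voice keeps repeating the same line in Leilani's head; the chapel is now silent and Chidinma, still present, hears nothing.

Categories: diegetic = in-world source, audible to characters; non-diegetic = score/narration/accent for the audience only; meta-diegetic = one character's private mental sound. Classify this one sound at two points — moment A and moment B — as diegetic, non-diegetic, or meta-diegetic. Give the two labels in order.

Moment A: the loudspeaker is an in-world source; both Leilani and Chidinma hear the call → diegetic.
Moment B: with the phone off, the voice continues only as Leilani's private mental replay — Chidinma can't hear it → meta-diegetic.

diegetic, meta-diegetic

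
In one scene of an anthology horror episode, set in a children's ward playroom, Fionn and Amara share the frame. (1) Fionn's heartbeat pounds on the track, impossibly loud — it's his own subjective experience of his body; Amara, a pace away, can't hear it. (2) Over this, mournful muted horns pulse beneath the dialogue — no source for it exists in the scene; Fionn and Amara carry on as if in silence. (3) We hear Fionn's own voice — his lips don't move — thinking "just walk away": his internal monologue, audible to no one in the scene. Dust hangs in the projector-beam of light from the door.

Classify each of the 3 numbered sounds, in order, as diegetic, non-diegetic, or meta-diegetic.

meta-diegetic, non-diegetic, meta-diegetic

Sound (1): point-of-audition from inside Fionn's body; not a sound in the room, so meta-diegetic.
(2) is non-diegetic: nothing in the playroom produces it and the characters don't hear it — pure soundtrack.
Sound (3): internal monologue — inside Fionn's mind, not spoken into the scene, so meta-diegetic.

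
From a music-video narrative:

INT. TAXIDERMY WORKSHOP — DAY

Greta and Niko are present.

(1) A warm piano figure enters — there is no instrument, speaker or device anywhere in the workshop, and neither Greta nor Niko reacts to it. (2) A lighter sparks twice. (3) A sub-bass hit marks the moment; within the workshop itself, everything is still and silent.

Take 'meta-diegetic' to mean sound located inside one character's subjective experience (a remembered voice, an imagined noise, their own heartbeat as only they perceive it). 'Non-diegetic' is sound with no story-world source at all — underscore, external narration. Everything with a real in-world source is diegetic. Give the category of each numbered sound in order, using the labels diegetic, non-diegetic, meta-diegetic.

Sound (1): it has no source in the story world and no character can hear it — it's underscore, so non-diegetic.
(2) is diegetic: a lighter is a real object/event in the scene's world.
(3) is non-diegetic: an editorial stinger — it belongs to the cut, not the story world.

non-diegetic, diegetic, non-diegetic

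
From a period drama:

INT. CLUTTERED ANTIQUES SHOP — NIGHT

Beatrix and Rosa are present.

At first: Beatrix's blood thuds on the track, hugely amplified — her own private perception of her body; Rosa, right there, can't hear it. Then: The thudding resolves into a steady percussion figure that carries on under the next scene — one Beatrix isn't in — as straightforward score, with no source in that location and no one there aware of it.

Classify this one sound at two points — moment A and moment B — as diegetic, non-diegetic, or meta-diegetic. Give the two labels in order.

meta-diegetic, non-diegetic

Moment A: it's Beatrix's subjective body sound, inaudible to Rosa → meta-diegetic.
Moment B: detached from Beatrix and playing as sourceless score over a scene she isn't in — for the audience only → non-diegetic.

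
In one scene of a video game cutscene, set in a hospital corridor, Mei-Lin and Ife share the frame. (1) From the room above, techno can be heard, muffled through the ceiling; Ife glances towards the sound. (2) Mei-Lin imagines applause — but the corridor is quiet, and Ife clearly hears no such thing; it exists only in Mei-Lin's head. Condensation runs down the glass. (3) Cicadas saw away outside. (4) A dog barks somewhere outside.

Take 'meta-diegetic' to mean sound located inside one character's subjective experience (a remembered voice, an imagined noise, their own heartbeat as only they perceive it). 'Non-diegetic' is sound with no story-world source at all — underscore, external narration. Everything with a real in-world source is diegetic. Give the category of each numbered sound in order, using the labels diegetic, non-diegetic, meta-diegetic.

diegetic, meta-diegetic, diegetic, diegetic

(1) the music has an off-screen but real-world source and a character hears it → diegetic.
(2) the sound is imagined by Mei-Lin; nothing in the story world is producing it and Ife can't hear it → meta-diegetic.
(3) is diegetic: it's the actual ambient sound of the location.
(4) a dog is a real object/event in the scene's world → diegetic.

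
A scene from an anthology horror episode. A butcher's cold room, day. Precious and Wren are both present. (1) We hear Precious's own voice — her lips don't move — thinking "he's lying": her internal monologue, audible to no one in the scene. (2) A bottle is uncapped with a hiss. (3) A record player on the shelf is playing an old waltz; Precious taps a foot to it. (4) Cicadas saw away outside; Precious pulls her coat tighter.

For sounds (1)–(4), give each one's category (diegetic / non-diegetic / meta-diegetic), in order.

(1) is meta-diegetic: it's Precious's unspoken thought, heard only by the audience via her subjectivity.
Sound (2): the sound comes from a bottle physically present in the location, so diegetic.
(3) source music from a record player, which exists in the story world → diegetic.
(4) it's the actual ambient sound of the location → diegetic.

meta-diegetic, diegetic, diegetic, diegetic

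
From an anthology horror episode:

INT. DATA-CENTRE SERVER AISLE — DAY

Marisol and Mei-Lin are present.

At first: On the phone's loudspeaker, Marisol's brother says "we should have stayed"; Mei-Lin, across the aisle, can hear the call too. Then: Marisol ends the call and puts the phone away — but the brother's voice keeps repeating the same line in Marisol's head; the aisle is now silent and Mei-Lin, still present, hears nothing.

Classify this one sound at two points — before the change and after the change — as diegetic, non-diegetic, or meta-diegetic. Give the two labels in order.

diegetic, meta-diegetic

Before the change: the loudspeaker is an in-world source; both Marisol and Mei-Lin hear the call → diegetic.
After the change: with the phone off, the voice continues only as Marisol's private mental replay — Mei-Lin can't hear it → meta-diegetic.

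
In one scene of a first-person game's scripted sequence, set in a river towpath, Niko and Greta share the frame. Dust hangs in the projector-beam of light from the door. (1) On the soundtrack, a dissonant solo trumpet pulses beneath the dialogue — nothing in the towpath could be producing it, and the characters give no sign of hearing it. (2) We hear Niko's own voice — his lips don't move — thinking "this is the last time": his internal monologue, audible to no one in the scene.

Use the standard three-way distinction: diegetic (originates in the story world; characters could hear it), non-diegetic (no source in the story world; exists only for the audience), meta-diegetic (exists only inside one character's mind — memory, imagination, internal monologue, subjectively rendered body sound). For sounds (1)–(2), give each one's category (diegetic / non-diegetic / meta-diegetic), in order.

(1) score with no on-screen or off-screen source; it exists for the audience alone → non-diegetic.
(2) Niko's thought-voice: a private mental sound no other character can hear → meta-diegetic.

non-diegetic, meta-diegetic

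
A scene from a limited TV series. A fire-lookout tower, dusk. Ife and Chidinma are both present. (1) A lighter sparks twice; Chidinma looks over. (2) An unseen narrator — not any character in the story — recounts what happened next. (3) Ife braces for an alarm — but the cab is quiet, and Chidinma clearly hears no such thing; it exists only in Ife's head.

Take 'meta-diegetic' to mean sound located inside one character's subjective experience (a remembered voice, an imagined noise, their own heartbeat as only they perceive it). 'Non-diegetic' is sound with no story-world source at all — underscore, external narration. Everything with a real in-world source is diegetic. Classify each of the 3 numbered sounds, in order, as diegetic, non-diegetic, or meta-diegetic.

diegetic, non-diegetic, meta-diegetic

Sound (1): an in-world source (a lighter); characters could hear it, so diegetic.
(2) is non-diegetic: external voice-over — not a character, not heard by anyone in the scene.
(3) Ife alone 'hears' it — an imagined sound, not present in the space → meta-diegetic.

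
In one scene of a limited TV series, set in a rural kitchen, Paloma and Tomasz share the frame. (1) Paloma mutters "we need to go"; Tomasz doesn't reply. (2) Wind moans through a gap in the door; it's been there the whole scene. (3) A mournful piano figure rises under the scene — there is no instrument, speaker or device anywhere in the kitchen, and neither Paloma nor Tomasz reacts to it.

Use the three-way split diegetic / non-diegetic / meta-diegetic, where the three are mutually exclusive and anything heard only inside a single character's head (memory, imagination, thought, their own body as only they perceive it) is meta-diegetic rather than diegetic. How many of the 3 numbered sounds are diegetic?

2

Sound (1): spoken by a character present in the story world, so diegetic.
(2) it's the actual ambient sound of the location → diegetic.
(3) is non-diegetic: it has no source in the story world and no character can hear it — it's underscore.
Diegetic: (1), (2) — that's 2.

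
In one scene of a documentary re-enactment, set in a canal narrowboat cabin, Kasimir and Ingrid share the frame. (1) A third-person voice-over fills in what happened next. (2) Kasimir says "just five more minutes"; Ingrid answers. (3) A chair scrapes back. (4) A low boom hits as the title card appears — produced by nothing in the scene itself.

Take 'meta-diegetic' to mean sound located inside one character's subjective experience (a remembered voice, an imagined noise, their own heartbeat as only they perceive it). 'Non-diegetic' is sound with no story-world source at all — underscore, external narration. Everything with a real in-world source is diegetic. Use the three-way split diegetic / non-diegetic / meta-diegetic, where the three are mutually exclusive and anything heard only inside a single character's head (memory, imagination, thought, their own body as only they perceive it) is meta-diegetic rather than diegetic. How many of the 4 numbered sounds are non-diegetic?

2

(1) commentary laid over the scene from outside the fiction → non-diegetic.
(2) is diegetic: on-screen dialogue — Kasimir speaks and Ingrid is there to hear.
(3) is diegetic: a chair is a real object/event in the scene's world.
(4) is non-diegetic: an editorial stinger — it belongs to the cut, not the story world.
Non-diegetic: (1), (4) — that's 2.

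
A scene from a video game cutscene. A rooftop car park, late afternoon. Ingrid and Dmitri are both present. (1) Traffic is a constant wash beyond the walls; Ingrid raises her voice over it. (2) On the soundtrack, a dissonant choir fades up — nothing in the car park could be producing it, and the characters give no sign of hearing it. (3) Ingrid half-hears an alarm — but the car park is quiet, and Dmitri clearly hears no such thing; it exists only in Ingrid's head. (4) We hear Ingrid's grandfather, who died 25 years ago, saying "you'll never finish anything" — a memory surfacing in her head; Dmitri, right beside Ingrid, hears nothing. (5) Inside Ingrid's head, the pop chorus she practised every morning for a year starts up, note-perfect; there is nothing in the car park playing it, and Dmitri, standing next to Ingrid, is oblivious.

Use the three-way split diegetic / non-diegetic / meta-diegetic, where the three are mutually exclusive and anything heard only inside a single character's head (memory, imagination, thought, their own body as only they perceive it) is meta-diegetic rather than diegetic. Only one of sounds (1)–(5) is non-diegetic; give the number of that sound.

2

(1) traffic is part of the location's real environment → diegetic.
(2) score with no on-screen or off-screen source; it exists for the audience alone → non-diegetic.
(3) is meta-diegetic: subjective to Ingrid: the car park is silent and Dmitri hears nothing.
(4) a remembered line, private to Ingrid — not present in the room, not audible to Dmitri → meta-diegetic.
Sound (5): the music is a memory playing inside Ingrid's mind alone; no real-world source, Dmitri can't hear it, so meta-diegetic.
Only (2) is non-diegetic.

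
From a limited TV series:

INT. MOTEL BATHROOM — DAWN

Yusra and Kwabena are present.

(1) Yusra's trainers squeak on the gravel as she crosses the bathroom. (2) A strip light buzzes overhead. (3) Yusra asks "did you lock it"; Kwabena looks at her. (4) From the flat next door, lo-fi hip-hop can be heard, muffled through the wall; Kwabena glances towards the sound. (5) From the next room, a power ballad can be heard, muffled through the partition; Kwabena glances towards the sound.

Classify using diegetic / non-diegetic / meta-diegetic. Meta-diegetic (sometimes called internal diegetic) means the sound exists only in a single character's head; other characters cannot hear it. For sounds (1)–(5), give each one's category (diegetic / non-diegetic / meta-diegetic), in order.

diegetic, diegetic, diegetic, diegetic, diegetic

(1) Yusra's footsteps are produced in the story world → diegetic.
(2) is diegetic: a strip light is part of the location's real environment.
Sound (3): on-screen dialogue — Yusra speaks and Kwabena is there to hear, so diegetic.
Sound (4): it's coming from the flat next door — a location within the story world — and Kwabena reacts, so diegetic.
(5) it's coming from the next room — a location within the story world — and Kwabena reacts → diegetic.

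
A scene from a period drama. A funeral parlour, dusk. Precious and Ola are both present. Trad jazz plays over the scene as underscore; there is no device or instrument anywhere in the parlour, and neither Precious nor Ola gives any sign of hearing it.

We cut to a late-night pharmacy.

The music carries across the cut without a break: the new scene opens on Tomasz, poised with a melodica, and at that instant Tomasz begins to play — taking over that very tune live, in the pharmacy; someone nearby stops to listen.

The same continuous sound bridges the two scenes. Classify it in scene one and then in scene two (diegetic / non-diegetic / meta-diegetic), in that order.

non-diegetic, diegetic

Scene one: there's no in-world source anywhere and no character hears it — underscore for the audience only → non-diegetic.
Scene two: from the moment Tomasz starts playing, the tune is being performed on a melodica inside the story world and another character hears it → diegetic.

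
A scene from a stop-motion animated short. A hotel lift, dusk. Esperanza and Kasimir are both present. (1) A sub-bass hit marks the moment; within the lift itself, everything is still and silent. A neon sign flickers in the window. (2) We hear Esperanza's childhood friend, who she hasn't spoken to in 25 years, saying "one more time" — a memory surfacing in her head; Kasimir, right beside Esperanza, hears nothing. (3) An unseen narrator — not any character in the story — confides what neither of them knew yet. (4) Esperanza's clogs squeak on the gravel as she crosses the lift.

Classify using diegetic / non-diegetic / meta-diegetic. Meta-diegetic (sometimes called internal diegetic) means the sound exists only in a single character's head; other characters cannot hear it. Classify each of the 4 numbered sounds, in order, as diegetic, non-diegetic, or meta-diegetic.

(1) is non-diegetic: it's a sound-design accent with no in-world source; no one in the scene can hear it.
(2) a remembered line, private to Esperanza — not present in the room, not audible to Kasimir → meta-diegetic.
(3) the narrator exists outside the story world, addressing only the audience → non-diegetic.
(4) it's the physical sound of Esperanza moving in the space → diegetic.

non-diegetic, meta-diegetic, non-diegetic, diegetic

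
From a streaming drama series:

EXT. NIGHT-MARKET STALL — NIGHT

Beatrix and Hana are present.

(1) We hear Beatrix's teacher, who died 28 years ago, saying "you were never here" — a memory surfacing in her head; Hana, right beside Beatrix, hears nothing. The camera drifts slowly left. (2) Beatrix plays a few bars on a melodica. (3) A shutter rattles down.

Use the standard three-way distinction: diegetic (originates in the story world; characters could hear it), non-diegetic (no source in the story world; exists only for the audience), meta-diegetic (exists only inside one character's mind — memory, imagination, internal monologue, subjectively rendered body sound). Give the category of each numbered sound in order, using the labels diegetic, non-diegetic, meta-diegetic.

(1) is meta-diegetic: the voice is a memory playing only inside Beatrix's mind; Hana can't hear it.
(2) a character is playing a melodica on screen → diegetic.
(3) is diegetic: the sound comes from a shutter physically present in the location.

meta-diegetic, diegetic, diegetic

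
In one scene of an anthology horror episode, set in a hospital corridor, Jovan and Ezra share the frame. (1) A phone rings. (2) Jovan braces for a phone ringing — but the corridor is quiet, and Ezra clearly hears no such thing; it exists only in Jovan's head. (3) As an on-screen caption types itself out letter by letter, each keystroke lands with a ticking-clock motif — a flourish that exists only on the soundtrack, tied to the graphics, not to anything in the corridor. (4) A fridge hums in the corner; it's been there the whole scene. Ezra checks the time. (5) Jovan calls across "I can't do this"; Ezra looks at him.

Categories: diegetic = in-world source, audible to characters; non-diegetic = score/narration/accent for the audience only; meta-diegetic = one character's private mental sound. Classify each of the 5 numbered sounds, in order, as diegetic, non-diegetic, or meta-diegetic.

(1) an in-world source (a phone); characters could hear it → diegetic.
(2) is meta-diegetic: the sound is imagined by Jovan; nothing in the story world is producing it and Ezra can't hear it.
(3) is non-diegetic: sound married to a title/caption — outside the diegesis by definition.
Sound (4): ambient/room sound belonging to the story's physical space, so diegetic.
(5) is diegetic: Jovan is a character speaking aloud in the scene.

diegetic, meta-diegetic, non-diegetic, diegetic, diegetic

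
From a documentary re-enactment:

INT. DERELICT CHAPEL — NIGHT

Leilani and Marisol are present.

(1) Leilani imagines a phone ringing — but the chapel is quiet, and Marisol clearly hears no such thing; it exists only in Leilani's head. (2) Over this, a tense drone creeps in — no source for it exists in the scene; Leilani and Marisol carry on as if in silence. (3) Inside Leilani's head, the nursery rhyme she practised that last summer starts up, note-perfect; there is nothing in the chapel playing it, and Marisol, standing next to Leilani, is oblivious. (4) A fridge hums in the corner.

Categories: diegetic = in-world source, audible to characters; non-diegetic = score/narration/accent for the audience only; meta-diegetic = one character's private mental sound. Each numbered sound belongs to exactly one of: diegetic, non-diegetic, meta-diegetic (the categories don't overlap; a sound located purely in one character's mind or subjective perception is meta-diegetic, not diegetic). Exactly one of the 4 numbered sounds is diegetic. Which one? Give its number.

4

(1) is meta-diegetic: the sound is imagined by Leilani; nothing in the story world is producing it and Marisol can't hear it.
Sound (2): nothing in the chapel produces it and the characters don't hear it — pure soundtrack, so non-diegetic.
Sound (3): it lives in Leilani's subjectivity, not in the chapel, so meta-diegetic.
(4) is diegetic: it's the actual ambient sound of the location.
Only (4) is diegetic.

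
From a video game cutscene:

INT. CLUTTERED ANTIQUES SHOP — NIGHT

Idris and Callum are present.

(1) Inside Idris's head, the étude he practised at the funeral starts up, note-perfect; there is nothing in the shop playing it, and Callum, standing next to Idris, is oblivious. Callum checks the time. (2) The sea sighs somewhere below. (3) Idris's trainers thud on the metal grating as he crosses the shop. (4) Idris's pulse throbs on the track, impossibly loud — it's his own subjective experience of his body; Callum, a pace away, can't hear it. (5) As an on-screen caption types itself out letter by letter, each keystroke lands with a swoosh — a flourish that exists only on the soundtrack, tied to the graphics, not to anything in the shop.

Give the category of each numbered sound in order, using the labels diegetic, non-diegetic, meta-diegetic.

meta-diegetic, diegetic, diegetic, meta-diegetic, non-diegetic

(1) it lives in Idris's subjectivity, not in the shop → meta-diegetic.
(2) it's the actual ambient sound of the location → diegetic.
Sound (3): it's the physical sound of Idris moving in the space, so diegetic.
(4) a subjective body sound — Idris's private perception, inaudible to Callum → meta-diegetic.
Sound (5): sound married to a title/caption — outside the diegesis by definition, so non-diegetic.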